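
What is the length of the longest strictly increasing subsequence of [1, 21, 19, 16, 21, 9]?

Scanning left to right, the best length ending at each element is: 1→1, 21→2, 19→2, 16→2, 21→3, 9→2.
So the longest increasing subsequence has length 3, e.g. 1, 19, 21.

3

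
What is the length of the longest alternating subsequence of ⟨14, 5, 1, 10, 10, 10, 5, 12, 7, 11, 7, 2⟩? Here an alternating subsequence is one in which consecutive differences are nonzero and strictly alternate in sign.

Track the best alternating length ending on an up-step vs a down-step at each position: up/down = 1/1, 1/2, 1/2, 3/2, 3/2, 3/2, 3/4, 5/2, 5/6, 7/6, 5/8, 3/8.
The maximum over both is 8; one such subsequence is 14, 5, 10, 5, 12, 7, 11, 7.

8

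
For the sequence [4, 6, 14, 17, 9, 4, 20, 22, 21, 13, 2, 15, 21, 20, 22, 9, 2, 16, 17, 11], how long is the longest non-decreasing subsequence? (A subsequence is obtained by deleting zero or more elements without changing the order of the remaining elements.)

8

One longest non-decreasing subsequence is 4, 6, 14, 17, 20, 21, 21, 22 (positions 1,2,3,4,7,9,13,15), of length 8; no longer one exists.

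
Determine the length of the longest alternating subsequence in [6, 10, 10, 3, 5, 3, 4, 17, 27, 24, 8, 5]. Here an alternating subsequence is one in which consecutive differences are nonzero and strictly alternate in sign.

Track the best alternating length ending on an up-step vs a down-step at each position: up/down = 1/1, 2/1, 2/1, 1/3, 4/3, 1/5, 6/5, 6/1, 6/1, 6/7, 6/7, 6/7.
The maximum over both is 7; one such subsequence is 6, 10, 3, 5, 3, 27, 24.

7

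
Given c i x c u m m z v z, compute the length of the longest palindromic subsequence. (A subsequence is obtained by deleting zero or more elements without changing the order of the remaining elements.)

One longest palindromic subsequence is zvz (positions 8,9,10); it reads the same forward and backward, and the interval DP gives dp[1][10] = 3.

3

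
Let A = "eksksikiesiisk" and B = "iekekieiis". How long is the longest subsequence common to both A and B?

8

Backtracking the LCS table gives one alignment: e (A1,B2) → k (A2,B3) → k (A7,B5) → i (A8,B6) → e (A9,B7) → i (A11,B8) → i (A12,B9) → s (A13,B10).
So the longest common subsequence has length 8.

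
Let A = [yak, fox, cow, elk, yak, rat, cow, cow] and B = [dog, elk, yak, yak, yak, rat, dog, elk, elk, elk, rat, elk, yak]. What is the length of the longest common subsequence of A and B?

3

Backtracking the LCS table gives one alignment: yak (A1,B5) → elk (A4,B12) → yak (A5,B13).
So the longest common subsequence has length 3.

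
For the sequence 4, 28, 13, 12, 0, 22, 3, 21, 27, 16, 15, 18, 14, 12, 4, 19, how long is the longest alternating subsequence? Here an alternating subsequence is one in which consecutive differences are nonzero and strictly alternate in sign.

Track the best alternating length ending on an up-step vs a down-step at each position: up/down = 1/1, 2/1, 2/3, 2/3, 1/3, 4/3, 4/5, 6/5, 6/3, 6/7, 6/7, 8/7, 6/9, 6/9, 6/9, 10/7.
The maximum over both is 10; one such subsequence is 4, 28, 13, 22, 3, 21, 16, 18, 14, 19.

10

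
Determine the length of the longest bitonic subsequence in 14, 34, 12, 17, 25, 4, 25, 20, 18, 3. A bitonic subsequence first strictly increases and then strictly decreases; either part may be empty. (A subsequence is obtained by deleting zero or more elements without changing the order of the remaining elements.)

6

Let inc[i] be the LIS ending at i and dec[i] the longest strictly decreasing subsequence starting at i. inc = [1, 2, 1, 2, 3, 1, 3, 3, 3, 1], dec = [4, 5, 3, 3, 4, 2, 4, 3, 2, 1].
max_i inc[i]+dec[i]−1 = 6, with one witness 14, 34, 25, 20, 18, 3.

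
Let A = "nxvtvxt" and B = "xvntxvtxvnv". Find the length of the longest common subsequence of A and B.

5

Backtracking the LCS table gives one alignment: n (A1,B3) → x (A2,B5) → v (A3,B6) → t (A4,B7) → v (A5,B11).
So the longest common subsequence has length 5.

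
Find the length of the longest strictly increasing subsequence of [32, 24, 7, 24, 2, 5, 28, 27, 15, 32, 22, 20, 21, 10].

5

Scanning left to right, the best length ending at each element is: 32→1, 24→1, 7→1, 24→2, 2→1, 5→2, 28→3, 27→3, 15→3, 32→4, 22→4, 20→4, 21→5, 10→3.
So the longest increasing subsequence has length 5, e.g. 2, 5, 15, 20, 21.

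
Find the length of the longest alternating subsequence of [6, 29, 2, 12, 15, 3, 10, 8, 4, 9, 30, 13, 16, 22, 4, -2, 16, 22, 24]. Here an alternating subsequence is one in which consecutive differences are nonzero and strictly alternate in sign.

12

Track the best alternating length ending on an up-step vs a down-step at each position: up/down = 1/1, 2/1, 1/3, 4/3, 4/3, 4/5, 6/5, 6/7, 6/7, 8/7, 8/1, 8/9, 10/9, 10/9, 6/11, 1/11, 12/11, 12/9, 12/9.
The maximum over both is 12; one such subsequence is 6, 29, 2, 12, 3, 10, 8, 30, 13, 16, 4, 16.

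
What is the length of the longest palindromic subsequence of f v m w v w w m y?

5

One longest palindromic subsequence is mwwwm (positions 3,4,6,7,8); it reads the same forward and backward, and the interval DP gives dp[1][9] = 5.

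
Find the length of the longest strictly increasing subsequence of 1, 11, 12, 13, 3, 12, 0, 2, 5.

4

Scanning left to right, the best length ending at each element is: 1→1, 11→2, 12→3, 13→4, 3→2, 12→3, 0→1, 2→2, 5→3.
So the longest increasing subsequence has length 4, e.g. 1, 11, 12, 13.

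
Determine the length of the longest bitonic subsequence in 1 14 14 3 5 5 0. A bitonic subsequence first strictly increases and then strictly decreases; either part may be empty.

Let inc[i] be the LIS ending at i and dec[i] the longest strictly decreasing subsequence starting at i. inc = [1, 2, 2, 2, 3, 3, 1], dec = [2, 3, 3, 2, 2, 2, 1].
max_i inc[i]+dec[i]−1 = 4, with one witness 1, 14, 5, 0.

4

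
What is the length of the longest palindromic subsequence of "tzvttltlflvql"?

Using dp[i][j] = 2 + dp[i+1][j−1] if the ends match, else max(dp[i+1][j], dp[i][j−1]):
dp[1][13] = 5. A witness is llfll at positions 6,8,9,10,13.

5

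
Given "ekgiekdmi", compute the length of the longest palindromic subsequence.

One longest palindromic subsequence is imi (positions 4,8,9); it reads the same forward and backward, and the interval DP gives dp[1][9] = 3.

3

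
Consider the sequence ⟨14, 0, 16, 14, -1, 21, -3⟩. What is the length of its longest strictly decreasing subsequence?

One longest decreasing subsequence is 14, 0, -1, -3 (positions 1,2,5,7), of length 4; no longer one exists.

4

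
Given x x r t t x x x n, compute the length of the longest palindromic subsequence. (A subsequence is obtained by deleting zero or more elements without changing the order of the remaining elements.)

One longest palindromic subsequence is xxttxx (positions 1,2,4,5,7,8); it reads the same forward and backward, and the interval DP gives dp[1][9] = 6.

6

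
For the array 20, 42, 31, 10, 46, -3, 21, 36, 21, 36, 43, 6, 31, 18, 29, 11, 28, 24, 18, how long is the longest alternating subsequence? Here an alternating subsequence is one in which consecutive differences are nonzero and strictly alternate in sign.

15

Track the best alternating length ending on an up-step vs a down-step at each position: up/down = 1/1, 2/1, 2/3, 1/3, 4/1, 1/5, 6/5, 6/5, 6/7, 8/5, 8/5, 6/9, 10/9, 10/11, 12/11, 10/13, 14/13, 14/15, 14/15.
The maximum over both is 15; one such subsequence is 20, 42, 31, 46, -3, 36, 21, 36, 6, 31, 18, 29, 11, 28, 24.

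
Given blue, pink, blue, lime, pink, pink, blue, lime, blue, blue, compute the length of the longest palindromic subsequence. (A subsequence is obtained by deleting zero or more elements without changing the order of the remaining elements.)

8

One longest palindromic subsequence is blue blue lime pink pink lime blue blue (positions 1,3,4,5,6,8,9,10); it reads the same forward and backward, and the interval DP gives dp[1][10] = 8.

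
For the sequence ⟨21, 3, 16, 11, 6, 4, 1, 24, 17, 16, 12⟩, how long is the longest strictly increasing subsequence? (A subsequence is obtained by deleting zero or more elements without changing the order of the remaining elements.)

3

One longest increasing subsequence is 3, 16, 24 (positions 2,3,8), of length 3; no longer one exists.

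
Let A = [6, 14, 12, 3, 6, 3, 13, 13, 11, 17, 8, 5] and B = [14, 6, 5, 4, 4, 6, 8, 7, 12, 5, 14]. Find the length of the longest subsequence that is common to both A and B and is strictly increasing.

2

A longest common strictly increasing subsequence is 6, 8 (length 2); it appears in order in both A and B, and no longer such subsequence exists.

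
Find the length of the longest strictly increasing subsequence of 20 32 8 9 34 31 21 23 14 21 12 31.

Let dp[i] be the longest increasing subsequence ending at position i. Then dp = [1, 2, 1, 2, 3, 3, 3, 4, 3, 4, 3, 5].
The maximum is 5; one witness is 8, 9, 21, 23, 31 at positions 3,4,7,8,12.

5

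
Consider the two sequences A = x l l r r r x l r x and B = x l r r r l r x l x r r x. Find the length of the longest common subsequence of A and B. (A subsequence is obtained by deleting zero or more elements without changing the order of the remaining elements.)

9

Backtracking the LCS table gives one alignment: x (A1,B1) → l (A2,B2) → r (A4,B4) → r (A5,B5) → r (A6,B7) → x (A7,B8) → l (A8,B9) → r (A9,B12) → x (A10,B13).
So the longest common subsequence has length 9.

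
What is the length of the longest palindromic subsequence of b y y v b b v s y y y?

One longest palindromic subsequence is yyvbbvyy (positions 2,3,4,5,6,7,10,11); it reads the same forward and backward, and the interval DP gives dp[1][11] = 8.

8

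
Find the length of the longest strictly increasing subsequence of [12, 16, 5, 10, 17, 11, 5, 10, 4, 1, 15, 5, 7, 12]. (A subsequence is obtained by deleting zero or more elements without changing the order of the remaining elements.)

Let dp[i] be the longest increasing subsequence ending at position i. Then dp = [1, 2, 1, 2, 3, 3, 1, 2, 1, 1, 4, 2, 3, 4].
The maximum is 4; one witness is 5, 10, 11, 15 at positions 3,4,6,11.

4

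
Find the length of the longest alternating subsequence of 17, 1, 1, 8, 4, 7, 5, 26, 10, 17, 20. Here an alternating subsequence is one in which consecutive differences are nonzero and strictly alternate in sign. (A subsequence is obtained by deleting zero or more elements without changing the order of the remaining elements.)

A longest alternating subsequence is 17, 1, 8, 4, 7, 5, 26, 10, 17 (positions 1,2,4,5,6,7,8,9,10); its 8 consecutive differences strictly alternate in sign, and length 9 is optimal.

9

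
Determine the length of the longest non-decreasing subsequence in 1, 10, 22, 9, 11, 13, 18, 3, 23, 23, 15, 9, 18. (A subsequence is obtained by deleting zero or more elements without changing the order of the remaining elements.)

7

Let dp[i] be the longest non-decreasing subsequence ending at position i. Then dp = [1, 2, 3, 2, 3, 4, 5, 2, 6, 7, 5, 3, 6].
The maximum is 7; one witness is 1, 10, 11, 13, 18, 23, 23 at positions 1,2,5,6,7,9,10.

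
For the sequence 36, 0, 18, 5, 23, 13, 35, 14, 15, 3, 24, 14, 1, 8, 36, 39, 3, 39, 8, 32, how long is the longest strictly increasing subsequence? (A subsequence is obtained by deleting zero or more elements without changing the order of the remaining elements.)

8

Scanning left to right, the best length ending at each element is: 36→1, 0→1, 18→2, 5→2, 23→3, 13→3, 35→4, 14→4, 15→5, 3→2, 24→6, 14→4, 1→2, 8→3, 36→7, 39→8, 3→3, 39→8, 8→4, 32→7.
So the longest increasing subsequence has length 8, e.g. 0, 5, 13, 14, 15, 24, 36, 39.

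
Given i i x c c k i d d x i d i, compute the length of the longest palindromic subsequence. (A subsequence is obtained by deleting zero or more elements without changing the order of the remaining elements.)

8

Using dp[i][j] = 2 + dp[i+1][j−1] if the ends match, else max(dp[i+1][j], dp[i][j−1]):
dp[1][13] = 8. A witness is iixddxii at positions 1,2,3,8,9,10,11,13.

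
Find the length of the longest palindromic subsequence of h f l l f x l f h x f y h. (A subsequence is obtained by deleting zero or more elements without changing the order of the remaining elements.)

7

Using dp[i][j] = 2 + dp[i+1][j−1] if the ends match, else max(dp[i+1][j], dp[i][j−1]):
dp[1][13] = 7. A witness is hfxhxfh at positions 1,5,6,9,10,11,13.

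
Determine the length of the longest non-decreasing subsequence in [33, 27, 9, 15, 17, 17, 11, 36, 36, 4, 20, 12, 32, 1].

One longest non-decreasing subsequence is 9, 15, 17, 17, 36, 36 (positions 3,4,5,6,8,9), of length 6; no longer one exists.

6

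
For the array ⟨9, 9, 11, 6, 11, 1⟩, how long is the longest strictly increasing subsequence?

Let dp[i] be the longest increasing subsequence ending at position i. Then dp = [1, 1, 2, 1, 2, 1].
The maximum is 2; one witness is 9, 11 at positions 1,3.

2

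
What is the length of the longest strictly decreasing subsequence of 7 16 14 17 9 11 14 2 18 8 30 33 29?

One longest decreasing subsequence is 16, 14, 9, 2 (positions 2,3,5,8), of length 4; no longer one exists.

4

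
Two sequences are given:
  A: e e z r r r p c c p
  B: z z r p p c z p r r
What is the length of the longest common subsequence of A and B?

5

A longest common subsequence is zrpcp (length 5); the LCS DP confirms no longer common subsequence exists.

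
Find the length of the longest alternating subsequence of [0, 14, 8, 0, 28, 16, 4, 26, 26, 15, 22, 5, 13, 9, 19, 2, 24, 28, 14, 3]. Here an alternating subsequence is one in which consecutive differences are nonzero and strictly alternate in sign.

A longest alternating subsequence is 0, 14, 8, 28, 16, 26, 15, 22, 5, 13, 9, 19, 2, 24, 14 (positions 1,2,3,5,6,8,10,11,12,13,14,15,16,17,19); its 14 consecutive differences strictly alternate in sign, and length 15 is optimal.

15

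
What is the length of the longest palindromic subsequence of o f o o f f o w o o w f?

Using dp[i][j] = 2 + dp[i+1][j−1] if the ends match, else max(dp[i+1][j], dp[i][j−1]):
dp[1][12] = 8. A witness is fooffoof at positions 2,3,4,5,6,9,10,12.

8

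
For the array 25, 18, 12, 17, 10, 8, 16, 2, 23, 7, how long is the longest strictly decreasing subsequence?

Let dp[i] be the longest decreasing subsequence ending at position i. Then dp = [1, 2, 3, 3, 4, 5, 4, 6, 2, 6].
The maximum is 6; one witness is 25, 18, 12, 10, 8, 2 at positions 1,2,3,5,6,8.

6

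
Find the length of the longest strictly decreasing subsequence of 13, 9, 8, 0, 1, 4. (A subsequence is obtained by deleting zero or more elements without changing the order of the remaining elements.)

4

One longest decreasing subsequence is 13, 9, 8, 0 (positions 1,2,3,4), of length 4; no longer one exists.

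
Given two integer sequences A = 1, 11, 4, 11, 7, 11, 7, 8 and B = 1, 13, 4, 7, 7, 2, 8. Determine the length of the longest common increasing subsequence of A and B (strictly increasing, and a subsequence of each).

For each value that appears in both, track the longest common increasing run ending there.
The best achievable length is 4; one witness is 1, 4, 7, 8 (A-positions 1,3,5,8, B-positions 1,3,4,7).

4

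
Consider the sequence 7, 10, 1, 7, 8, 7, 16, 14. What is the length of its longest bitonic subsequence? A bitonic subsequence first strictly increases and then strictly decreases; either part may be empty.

5

One longest bitonic subsequence is 1, 7, 8, 16, 14 (positions 3,4,5,7,8): it rises to 16 then falls. Length 5 is optimal.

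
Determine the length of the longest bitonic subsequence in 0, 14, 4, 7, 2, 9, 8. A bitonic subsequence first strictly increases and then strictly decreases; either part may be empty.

Let inc[i] be the LIS ending at i and dec[i] the longest strictly decreasing subsequence starting at i. inc = [1, 2, 2, 3, 2, 4, 4], dec = [1, 3, 2, 2, 1, 2, 1].
max_i inc[i]+dec[i]−1 = 5, with one witness 0, 4, 7, 9, 8.

5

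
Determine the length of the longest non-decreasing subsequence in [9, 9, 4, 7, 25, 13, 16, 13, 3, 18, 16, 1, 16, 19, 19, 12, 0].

8

Let dp[i] be the longest non-decreasing subsequence ending at position i. Then dp = [1, 2, 1, 2, 3, 3, 4, 4, 1, 5, 5, 1, 6, 7, 8, 3, 1].
The maximum is 8; one witness is 9, 9, 13, 16, 16, 16, 19, 19 at positions 1,2,6,7,11,13,14,15.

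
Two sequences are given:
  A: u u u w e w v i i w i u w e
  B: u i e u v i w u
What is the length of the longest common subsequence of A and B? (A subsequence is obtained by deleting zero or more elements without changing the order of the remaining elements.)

Backtracking the LCS table gives one alignment: u (A1,B1) → u (A3,B4) → v (A7,B5) → i (A9,B6) → w (A10,B7) → u (A12,B8).
So the longest common subsequence has length 6.

6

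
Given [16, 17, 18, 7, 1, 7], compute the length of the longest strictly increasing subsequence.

Scanning left to right, the best length ending at each element is: 16→1, 17→2, 18→3, 7→1, 1→1, 7→2.
So the longest increasing subsequence has length 3, e.g. 16, 17, 18.

3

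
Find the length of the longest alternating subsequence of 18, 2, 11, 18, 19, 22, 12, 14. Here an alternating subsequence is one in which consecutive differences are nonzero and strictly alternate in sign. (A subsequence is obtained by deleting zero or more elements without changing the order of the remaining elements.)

A longest alternating subsequence is 18, 2, 18, 12, 14 (positions 1,2,4,7,8); its 4 consecutive differences strictly alternate in sign, and length 5 is optimal.

5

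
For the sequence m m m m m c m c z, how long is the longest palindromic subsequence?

Using dp[i][j] = 2 + dp[i+1][j−1] if the ends match, else max(dp[i+1][j], dp[i][j−1]):
dp[1][9] = 6. A witness is mmmmmm at positions 1,2,3,4,5,7.

6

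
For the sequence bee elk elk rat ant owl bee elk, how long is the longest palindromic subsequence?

4

One longest palindromic subsequence is bee elk elk bee (positions 1,2,3,7); it reads the same forward and backward, and the interval DP gives dp[1][8] = 4.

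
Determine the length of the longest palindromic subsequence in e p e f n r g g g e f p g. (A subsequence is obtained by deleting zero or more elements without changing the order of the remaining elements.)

7

One longest palindromic subsequence is pfgggfp (positions 2,4,7,8,9,11,12); it reads the same forward and backward, and the interval DP gives dp[1][13] = 7.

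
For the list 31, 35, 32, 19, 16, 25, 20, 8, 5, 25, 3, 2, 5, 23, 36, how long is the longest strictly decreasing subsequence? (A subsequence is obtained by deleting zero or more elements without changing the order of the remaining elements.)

8

Let dp[i] be the longest decreasing subsequence ending at position i. Then dp = [1, 1, 2, 3, 4, 3, 4, 5, 6, 3, 7, 8, 6, 4, 1].
The maximum is 8; one witness is 35, 32, 19, 16, 8, 5, 3, 2 at positions 2,3,4,5,8,9,11,12.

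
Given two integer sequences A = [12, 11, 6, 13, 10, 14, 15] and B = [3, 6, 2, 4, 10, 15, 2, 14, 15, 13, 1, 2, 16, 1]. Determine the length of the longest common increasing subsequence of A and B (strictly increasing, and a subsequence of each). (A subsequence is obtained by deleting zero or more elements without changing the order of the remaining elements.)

A longest common strictly increasing subsequence is 6, 10, 14, 15 (length 4); it appears in order in both A and B, and no longer such subsequence exists.

4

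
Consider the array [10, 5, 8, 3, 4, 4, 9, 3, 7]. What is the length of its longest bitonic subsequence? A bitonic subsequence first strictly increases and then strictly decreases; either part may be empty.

4

Let inc[i] be the LIS ending at i and dec[i] the longest strictly decreasing subsequence starting at i. inc = [1, 1, 2, 1, 2, 2, 3, 1, 3], dec = [4, 3, 3, 1, 2, 2, 2, 1, 1].
max_i inc[i]+dec[i]−1 = 4, with one witness 10, 8, 4, 3.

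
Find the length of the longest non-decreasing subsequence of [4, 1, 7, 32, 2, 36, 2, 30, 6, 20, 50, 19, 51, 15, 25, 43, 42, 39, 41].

8

Scanning left to right, the best length ending at each element is: 4→1, 1→1, 7→2, 32→3, 2→2, 36→4, 2→3, 30→4, 6→4, 20→5, 50→6, 19→5, 51→7, 15→5, 25→6, 43→7, 42→7, 39→7, 41→8.
So the longest non-decreasing subsequence has length 8, e.g. 1, 2, 2, 6, 20, 25, 39, 41.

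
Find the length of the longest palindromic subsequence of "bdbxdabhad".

5

One longest palindromic subsequence is dahad (positions 2,6,8,9,10); it reads the same forward and backward, and the interval DP gives dp[1][10] = 5.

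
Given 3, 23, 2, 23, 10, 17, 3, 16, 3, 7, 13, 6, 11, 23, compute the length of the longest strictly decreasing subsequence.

5

Scanning left to right, the best length ending at each element is: 3→1, 23→1, 2→2, 23→1, 10→2, 17→2, 3→3, 16→3, 3→4, 7→4, 13→4, 6→5, 11→5, 23→1.
So the longest decreasing subsequence has length 5, e.g. 23, 17, 16, 7, 6.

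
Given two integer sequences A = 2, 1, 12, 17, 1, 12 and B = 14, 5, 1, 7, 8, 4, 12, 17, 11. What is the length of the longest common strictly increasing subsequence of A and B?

For each value that appears in both, track the longest common increasing run ending there.
The best achievable length is 3; one witness is 1, 12, 17 (A-positions 2,3,4, B-positions 3,7,8).

3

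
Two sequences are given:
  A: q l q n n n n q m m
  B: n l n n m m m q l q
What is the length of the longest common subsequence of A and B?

5

A longest common subsequence is lnnmm (length 5); the LCS DP confirms no longer common subsequence exists.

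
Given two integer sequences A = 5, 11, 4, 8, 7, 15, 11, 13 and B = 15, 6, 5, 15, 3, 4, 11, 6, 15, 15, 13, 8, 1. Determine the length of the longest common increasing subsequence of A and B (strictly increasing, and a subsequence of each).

3

A longest common strictly increasing subsequence is 5, 11, 15 (length 3); it appears in order in both A and B, and no longer such subsequence exists.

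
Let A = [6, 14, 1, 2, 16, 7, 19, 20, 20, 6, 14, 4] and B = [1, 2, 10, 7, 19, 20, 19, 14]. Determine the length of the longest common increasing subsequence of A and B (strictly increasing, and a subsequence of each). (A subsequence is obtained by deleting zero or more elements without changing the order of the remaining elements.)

5

A longest common strictly increasing subsequence is 1, 2, 7, 19, 20 (length 5); it appears in order in both A and B, and no longer such subsequence exists.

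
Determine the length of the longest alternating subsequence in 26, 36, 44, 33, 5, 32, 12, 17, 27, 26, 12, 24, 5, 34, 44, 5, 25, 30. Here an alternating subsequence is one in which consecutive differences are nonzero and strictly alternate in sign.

12

Track the best alternating length ending on an up-step vs a down-step at each position: up/down = 1/1, 2/1, 2/1, 2/3, 1/3, 4/3, 4/5, 6/5, 6/5, 6/7, 4/7, 8/7, 1/9, 10/3, 10/1, 1/11, 12/11, 12/11.
The maximum over both is 12; one such subsequence is 26, 36, 5, 32, 12, 17, 12, 24, 5, 34, 5, 25.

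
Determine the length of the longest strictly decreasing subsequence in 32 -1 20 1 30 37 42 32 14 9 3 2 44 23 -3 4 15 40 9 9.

One longest decreasing subsequence is 32, 20, 14, 9, 3, 2, -3 (positions 1,3,9,10,11,12,15), of length 7; no longer one exists.

7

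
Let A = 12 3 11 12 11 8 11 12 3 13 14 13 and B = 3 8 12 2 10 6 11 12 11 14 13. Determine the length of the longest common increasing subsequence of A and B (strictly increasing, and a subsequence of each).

A longest common strictly increasing subsequence is 3, 8, 11, 12, 14 (length 5); it appears in order in both A and B, and no longer such subsequence exists.

5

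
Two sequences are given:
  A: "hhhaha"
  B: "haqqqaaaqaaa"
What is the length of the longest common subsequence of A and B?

3

A longest common subsequence is haa (length 3); the LCS DP confirms no longer common subsequence exists.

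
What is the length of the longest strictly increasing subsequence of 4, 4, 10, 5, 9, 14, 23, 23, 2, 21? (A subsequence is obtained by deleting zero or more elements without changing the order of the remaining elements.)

Let dp[i] be the longest increasing subsequence ending at position i. Then dp = [1, 1, 2, 2, 3, 4, 5, 5, 1, 5].
The maximum is 5; one witness is 4, 5, 9, 14, 23 at positions 1,4,5,6,7.

5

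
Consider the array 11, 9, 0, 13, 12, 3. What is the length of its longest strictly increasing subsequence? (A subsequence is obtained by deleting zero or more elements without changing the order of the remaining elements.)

One longest increasing subsequence is 11, 13 (positions 1,4), of length 2; no longer one exists.

2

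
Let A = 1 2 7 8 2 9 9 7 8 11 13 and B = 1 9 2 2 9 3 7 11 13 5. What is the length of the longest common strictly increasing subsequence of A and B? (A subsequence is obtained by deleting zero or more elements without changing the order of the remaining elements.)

For each value that appears in both, track the longest common increasing run ending there.
The best achievable length is 5; one witness is 1, 2, 9, 11, 13 (A-positions 1,2,6,10,11, B-positions 1,3,5,8,9).

5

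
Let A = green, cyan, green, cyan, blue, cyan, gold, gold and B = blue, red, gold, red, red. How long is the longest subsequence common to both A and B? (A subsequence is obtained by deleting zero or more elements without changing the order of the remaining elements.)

2

A longest common subsequence is blue, gold (length 2); the LCS DP confirms no longer common subsequence exists.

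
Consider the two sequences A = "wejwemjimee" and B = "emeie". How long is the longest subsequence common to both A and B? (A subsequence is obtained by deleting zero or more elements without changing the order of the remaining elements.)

4

Backtracking the LCS table gives one alignment: e (A2,B1) → e (A5,B3) → i (A8,B4) → e (A11,B5).
So the longest common subsequence has length 4.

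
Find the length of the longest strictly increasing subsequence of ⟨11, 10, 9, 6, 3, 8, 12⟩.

Scanning left to right, the best length ending at each element is: 11→1, 10→1, 9→1, 6→1, 3→1, 8→2, 12→3.
So the longest increasing subsequence has length 3, e.g. 6, 8, 12.

3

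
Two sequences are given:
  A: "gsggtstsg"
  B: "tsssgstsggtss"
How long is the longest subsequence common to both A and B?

7

Backtracking the LCS table gives one alignment: g (A1,B5) → s (A2,B8) → g (A3,B9) → g (A4,B10) → t (A5,B11) → s (A6,B12) → s (A8,B13).
So the longest common subsequence has length 7.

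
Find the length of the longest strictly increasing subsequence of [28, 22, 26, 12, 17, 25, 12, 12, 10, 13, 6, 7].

One longest increasing subsequence is 12, 17, 25 (positions 4,5,6), of length 3; no longer one exists.

3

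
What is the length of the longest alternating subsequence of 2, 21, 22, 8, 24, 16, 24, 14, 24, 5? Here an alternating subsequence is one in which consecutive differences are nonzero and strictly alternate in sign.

9

A longest alternating subsequence is 2, 21, 8, 24, 16, 24, 14, 24, 5 (positions 1,2,4,5,6,7,8,9,10); its 8 consecutive differences strictly alternate in sign, and length 9 is optimal.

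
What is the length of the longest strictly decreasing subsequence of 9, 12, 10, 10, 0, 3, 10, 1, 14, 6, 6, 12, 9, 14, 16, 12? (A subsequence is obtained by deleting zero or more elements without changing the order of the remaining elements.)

One longest decreasing subsequence is 12, 10, 3, 1 (positions 2,3,6,8), of length 4; no longer one exists.

4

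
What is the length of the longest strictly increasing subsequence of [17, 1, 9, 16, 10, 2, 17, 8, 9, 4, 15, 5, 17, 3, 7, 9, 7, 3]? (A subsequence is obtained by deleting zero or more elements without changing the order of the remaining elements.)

One longest increasing subsequence is 1, 2, 8, 9, 15, 17 (positions 2,6,8,9,11,13), of length 6; no longer one exists.

6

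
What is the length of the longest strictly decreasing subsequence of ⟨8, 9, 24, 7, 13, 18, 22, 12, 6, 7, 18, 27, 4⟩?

5

One longest decreasing subsequence is 24, 13, 12, 6, 4 (positions 3,5,8,9,13), of length 5; no longer one exists.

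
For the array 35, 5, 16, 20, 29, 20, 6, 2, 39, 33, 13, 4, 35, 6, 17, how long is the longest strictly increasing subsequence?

Let dp[i] be the longest increasing subsequence ending at position i. Then dp = [1, 1, 2, 3, 4, 3, 2, 1, 5, 5, 3, 2, 6, 3, 4].
The maximum is 6; one witness is 5, 16, 20, 29, 33, 35 at positions 2,3,4,5,10,13.

6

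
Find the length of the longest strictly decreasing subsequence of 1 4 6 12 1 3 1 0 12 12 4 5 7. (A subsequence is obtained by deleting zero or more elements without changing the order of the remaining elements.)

One longest decreasing subsequence is 4, 3, 1, 0 (positions 2,6,7,8), of length 4; no longer one exists.

4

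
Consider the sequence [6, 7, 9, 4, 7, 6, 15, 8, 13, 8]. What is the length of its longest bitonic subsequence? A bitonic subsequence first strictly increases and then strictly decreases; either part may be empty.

Let inc[i] be the LIS ending at i and dec[i] the longest strictly decreasing subsequence starting at i. inc = [1, 2, 3, 1, 2, 2, 4, 3, 4, 3], dec = [2, 2, 3, 1, 2, 1, 3, 1, 2, 1].
max_i inc[i]+dec[i]−1 = 6, with one witness 6, 7, 9, 15, 13, 8.

6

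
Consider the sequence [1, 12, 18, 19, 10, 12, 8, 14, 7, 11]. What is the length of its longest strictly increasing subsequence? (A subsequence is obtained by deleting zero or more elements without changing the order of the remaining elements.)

Scanning left to right, the best length ending at each element is: 1→1, 12→2, 18→3, 19→4, 10→2, 12→3, 8→2, 14→4, 7→2, 11→3.
So the longest increasing subsequence has length 4, e.g. 1, 12, 18, 19.

4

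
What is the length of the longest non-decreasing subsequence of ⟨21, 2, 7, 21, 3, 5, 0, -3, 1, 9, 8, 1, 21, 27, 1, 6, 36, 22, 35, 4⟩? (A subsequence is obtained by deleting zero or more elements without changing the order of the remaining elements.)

7

Let dp[i] be the longest non-decreasing subsequence ending at position i. Then dp = [1, 1, 2, 3, 2, 3, 1, 1, 2, 4, 4, 3, 5, 6, 4, 5, 7, 6, 7, 5].
The maximum is 7; one witness is 2, 3, 5, 9, 21, 27, 36 at positions 2,5,6,10,13,14,17.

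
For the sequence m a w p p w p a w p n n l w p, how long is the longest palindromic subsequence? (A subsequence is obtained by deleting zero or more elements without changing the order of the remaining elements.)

Using dp[i][j] = 2 + dp[i+1][j−1] if the ends match, else max(dp[i+1][j], dp[i][j−1]):
dp[1][15] = 7. A witness is pwpwpwp at positions 4,6,7,9,10,14,15.

7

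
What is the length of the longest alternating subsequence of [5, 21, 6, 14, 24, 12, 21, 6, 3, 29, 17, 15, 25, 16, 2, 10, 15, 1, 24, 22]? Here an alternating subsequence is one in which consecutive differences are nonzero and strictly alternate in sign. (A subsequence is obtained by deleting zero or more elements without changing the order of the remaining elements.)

Track the best alternating length ending on an up-step vs a down-step at each position: up/down = 1/1, 2/1, 2/3, 4/3, 4/1, 4/5, 6/5, 2/7, 1/7, 8/1, 8/9, 8/9, 10/9, 10/11, 1/11, 12/11, 12/11, 1/13, 14/11, 14/15.
The maximum over both is 15; one such subsequence is 5, 21, 6, 14, 12, 21, 6, 29, 17, 25, 2, 10, 1, 24, 22.

15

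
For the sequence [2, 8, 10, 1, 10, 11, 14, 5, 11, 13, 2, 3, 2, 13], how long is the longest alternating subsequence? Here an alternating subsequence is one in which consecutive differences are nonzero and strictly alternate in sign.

10

Track the best alternating length ending on an up-step vs a down-step at each position: up/down = 1/1, 2/1, 2/1, 1/3, 4/1, 4/1, 4/1, 4/5, 6/5, 6/5, 4/7, 8/7, 4/9, 10/5.
The maximum over both is 10; one such subsequence is 2, 8, 1, 10, 5, 11, 2, 3, 2, 13.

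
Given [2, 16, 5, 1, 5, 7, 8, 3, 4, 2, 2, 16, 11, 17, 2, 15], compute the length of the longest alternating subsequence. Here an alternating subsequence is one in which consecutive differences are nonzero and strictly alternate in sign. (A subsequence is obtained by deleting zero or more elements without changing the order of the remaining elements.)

A longest alternating subsequence is 2, 16, 1, 5, 3, 4, 2, 16, 11, 17, 2, 15 (positions 1,2,4,5,8,9,10,12,13,14,15,16); its 11 consecutive differences strictly alternate in sign, and length 12 is optimal.

12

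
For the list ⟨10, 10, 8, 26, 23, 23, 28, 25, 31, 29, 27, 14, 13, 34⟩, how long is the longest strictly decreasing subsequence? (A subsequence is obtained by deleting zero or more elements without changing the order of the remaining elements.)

5

Let dp[i] be the longest decreasing subsequence ending at position i. Then dp = [1, 1, 2, 1, 2, 2, 1, 2, 1, 2, 3, 4, 5, 1].
The maximum is 5; one witness is 31, 29, 27, 14, 13 at positions 9,10,11,12,13.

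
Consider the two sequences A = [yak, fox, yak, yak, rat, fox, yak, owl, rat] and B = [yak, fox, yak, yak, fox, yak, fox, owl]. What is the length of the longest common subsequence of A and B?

7

Backtracking the LCS table gives one alignment: yak (A1,B1) → fox (A2,B2) → yak (A3,B3) → yak (A4,B4) → fox (A6,B5) → yak (A7,B6) → owl (A8,B8).
So the longest common subsequence has length 7.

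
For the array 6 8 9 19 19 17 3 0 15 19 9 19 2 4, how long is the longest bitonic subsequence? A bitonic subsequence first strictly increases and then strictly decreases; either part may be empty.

8

One longest bitonic subsequence is 6, 8, 9, 19, 17, 15, 9, 4 (positions 1,2,3,4,6,9,11,14): it rises to 19 then falls. Length 8 is optimal.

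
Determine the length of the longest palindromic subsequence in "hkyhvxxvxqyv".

One longest palindromic subsequence is yvxxvy (positions 3,5,6,7,8,11); it reads the same forward and backward, and the interval DP gives dp[1][12] = 6.

6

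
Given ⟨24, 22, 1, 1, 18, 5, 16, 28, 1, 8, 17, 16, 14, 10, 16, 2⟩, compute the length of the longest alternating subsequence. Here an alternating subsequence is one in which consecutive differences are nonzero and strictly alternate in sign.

10

A longest alternating subsequence is 24, 1, 18, 5, 16, 1, 17, 14, 16, 2 (positions 1,3,5,6,7,9,11,13,15,16); its 9 consecutive differences strictly alternate in sign, and length 10 is optimal.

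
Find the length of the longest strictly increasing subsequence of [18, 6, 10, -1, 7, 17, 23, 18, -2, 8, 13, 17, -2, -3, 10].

5

Scanning left to right, the best length ending at each element is: 18→1, 6→1, 10→2, -1→1, 7→2, 17→3, 23→4, 18→4, -2→1, 8→3, 13→4, 17→5, -2→1, -3→1, 10→4.
So the longest increasing subsequence has length 5, e.g. 6, 7, 8, 13, 17.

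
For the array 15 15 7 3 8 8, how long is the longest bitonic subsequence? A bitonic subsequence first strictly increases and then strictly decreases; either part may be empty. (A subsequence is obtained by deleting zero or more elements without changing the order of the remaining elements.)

3

Let inc[i] be the LIS ending at i and dec[i] the longest strictly decreasing subsequence starting at i. inc = [1, 1, 1, 1, 2, 2], dec = [3, 3, 2, 1, 1, 1].
max_i inc[i]+dec[i]−1 = 3, with one witness 15, 7, 3.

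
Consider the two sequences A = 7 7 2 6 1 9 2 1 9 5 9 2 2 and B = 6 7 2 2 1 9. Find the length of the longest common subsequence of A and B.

A longest common subsequence is 7, 2, 2, 1, 9 (length 5); the LCS DP confirms no longer common subsequence exists.

5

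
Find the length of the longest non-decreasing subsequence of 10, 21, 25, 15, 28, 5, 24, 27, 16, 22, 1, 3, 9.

4

Let dp[i] be the longest non-decreasing subsequence ending at position i. Then dp = [1, 2, 3, 2, 4, 1, 3, 4, 3, 4, 1, 2, 3].
The maximum is 4; one witness is 10, 21, 25, 28 at positions 1,2,3,5.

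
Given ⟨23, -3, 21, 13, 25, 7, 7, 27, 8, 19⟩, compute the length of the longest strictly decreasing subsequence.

Scanning left to right, the best length ending at each element is: 23→1, -3→2, 21→2, 13→3, 25→1, 7→4, 7→4, 27→1, 8→4, 19→3.
So the longest decreasing subsequence has length 4, e.g. 23, 21, 13, 7.

4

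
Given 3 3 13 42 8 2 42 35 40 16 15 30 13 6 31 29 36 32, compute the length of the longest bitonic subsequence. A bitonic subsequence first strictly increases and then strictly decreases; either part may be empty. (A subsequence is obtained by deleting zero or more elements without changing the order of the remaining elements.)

Let inc[i] be the LIS ending at i and dec[i] the longest strictly decreasing subsequence starting at i. inc = [1, 1, 2, 3, 2, 1, 3, 3, 4, 3, 3, 4, 3, 2, 5, 4, 6, 6], dec = [2, 2, 3, 6, 2, 1, 6, 5, 5, 4, 3, 3, 2, 1, 2, 1, 2, 1].
max_i inc[i]+dec[i]−1 = 8, with one witness 3, 13, 42, 40, 16, 15, 13, 6.

8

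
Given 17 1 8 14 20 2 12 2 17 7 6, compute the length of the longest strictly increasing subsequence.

4

Let dp[i] be the longest increasing subsequence ending at position i. Then dp = [1, 1, 2, 3, 4, 2, 3, 2, 4, 3, 3].
The maximum is 4; one witness is 1, 8, 14, 20 at positions 2,3,4,5.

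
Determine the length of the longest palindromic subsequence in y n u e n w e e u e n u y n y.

Using dp[i][j] = 2 + dp[i+1][j−1] if the ends match, else max(dp[i+1][j], dp[i][j−1]):
dp[1][15] = 11. A witness is ynuneuenuny at positions 1,2,3,5,7,9,10,11,12,14,15.

11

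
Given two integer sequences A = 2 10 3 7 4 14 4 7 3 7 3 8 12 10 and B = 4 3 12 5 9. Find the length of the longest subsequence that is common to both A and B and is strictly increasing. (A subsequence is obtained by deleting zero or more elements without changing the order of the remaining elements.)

For each value that appears in both, track the longest common increasing run ending there.
The best achievable length is 2; one witness is 4, 12 (A-positions 5,13, B-positions 1,3).

2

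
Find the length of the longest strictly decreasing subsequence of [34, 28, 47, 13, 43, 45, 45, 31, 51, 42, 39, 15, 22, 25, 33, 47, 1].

6

One longest decreasing subsequence is 47, 43, 42, 39, 15, 1 (positions 3,5,10,11,12,17), of length 6; no longer one exists.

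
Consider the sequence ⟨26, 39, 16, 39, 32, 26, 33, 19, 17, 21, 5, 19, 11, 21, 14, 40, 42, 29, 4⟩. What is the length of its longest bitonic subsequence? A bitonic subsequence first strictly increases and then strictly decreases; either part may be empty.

One longest bitonic subsequence is 26, 39, 32, 26, 21, 19, 14, 4 (positions 1,2,5,6,10,12,15,19): it rises to 39 then falls. Length 8 is optimal.

8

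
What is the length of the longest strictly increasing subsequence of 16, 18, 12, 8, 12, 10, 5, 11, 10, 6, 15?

4

Let dp[i] be the longest increasing subsequence ending at position i. Then dp = [1, 2, 1, 1, 2, 2, 1, 3, 2, 2, 4].
The maximum is 4; one witness is 8, 10, 11, 15 at positions 4,6,8,11.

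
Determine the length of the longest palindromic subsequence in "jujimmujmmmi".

One longest palindromic subsequence is immmmmi (positions 4,5,6,9,10,11,12); it reads the same forward and backward, and the interval DP gives dp[1][12] = 7.

7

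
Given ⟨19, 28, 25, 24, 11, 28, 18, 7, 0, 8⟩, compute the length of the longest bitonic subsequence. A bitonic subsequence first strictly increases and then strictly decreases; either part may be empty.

7

One longest bitonic subsequence is 19, 28, 25, 24, 18, 7, 0 (positions 1,2,3,4,7,8,9): it rises to 28 then falls. Length 7 is optimal.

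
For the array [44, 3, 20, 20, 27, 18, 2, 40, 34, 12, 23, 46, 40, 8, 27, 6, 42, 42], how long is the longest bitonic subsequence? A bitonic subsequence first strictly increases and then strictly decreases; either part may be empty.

One longest bitonic subsequence is 3, 20, 27, 40, 34, 23, 8, 6 (positions 2,3,5,8,9,11,14,16): it rises to 40 then falls. Length 8 is optimal.

8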